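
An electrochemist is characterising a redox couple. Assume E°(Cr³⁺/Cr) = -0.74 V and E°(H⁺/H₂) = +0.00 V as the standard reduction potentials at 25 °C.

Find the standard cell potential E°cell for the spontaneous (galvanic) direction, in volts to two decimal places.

+0.74 V

The H⁺/H₂ couple has the higher reduction potential, so it is the cathode; Cr³⁺/Cr is oxidised at the anode.
E°cell = E°(cathode) − E°(anode) = (+0.00) − (-0.74) = +0.74 V.
Since E°cell > 0, the reaction is spontaneous under standard conditions.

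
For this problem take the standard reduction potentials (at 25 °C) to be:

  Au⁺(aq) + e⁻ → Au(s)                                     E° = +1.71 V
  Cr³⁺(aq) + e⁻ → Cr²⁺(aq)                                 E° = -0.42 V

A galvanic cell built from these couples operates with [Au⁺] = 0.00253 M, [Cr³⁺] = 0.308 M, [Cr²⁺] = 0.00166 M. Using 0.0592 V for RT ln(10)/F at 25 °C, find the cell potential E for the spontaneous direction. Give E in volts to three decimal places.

Au⁺/Au is the cathode (higher E°), Cr³⁺/Cr²⁺ the anode: E°cell = +1.71 − (-0.42) = +2.13 V, n = 1.
Overall: Au⁺(aq) + Cr²⁺(aq) → Au(s) + Cr³⁺(aq)
Q = [Cr³⁺] / ([Au⁺]·[Cr²⁺]); log Q = 4.865.
E = E° − (0.0592/n) log Q = +2.13 − (0.0592/1)(4.865) = +1.842 V.

+1.842 V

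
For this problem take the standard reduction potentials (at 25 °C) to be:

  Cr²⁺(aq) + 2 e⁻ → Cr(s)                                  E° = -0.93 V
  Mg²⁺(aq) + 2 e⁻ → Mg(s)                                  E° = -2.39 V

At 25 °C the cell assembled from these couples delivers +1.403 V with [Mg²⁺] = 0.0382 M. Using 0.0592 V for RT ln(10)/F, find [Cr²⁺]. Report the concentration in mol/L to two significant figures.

Cr²⁺/Cr is the cathode, Mg²⁺/Mg the anode: E°cell = +1.46 V, n = 2.
Overall reaction: Cr²⁺(aq) + Mg(s) → Cr(s) + Mg²⁺(aq); Q = [Mg²⁺]^1/[Cr²⁺]^1.
From E = E° − (0.0592/n) log Q: log Q = (E° − E)·n/0.0592 = (+1.46 − (+1.403))·2/0.0592 = 1.9257.
So 1·log[Cr²⁺] = 1·log(0.0382) − log Q = -1.4179 − (1.9257) = -3.3436; [Cr²⁺] = 10^(-3.3436) ≈ 0.00045 M.

0.00045 M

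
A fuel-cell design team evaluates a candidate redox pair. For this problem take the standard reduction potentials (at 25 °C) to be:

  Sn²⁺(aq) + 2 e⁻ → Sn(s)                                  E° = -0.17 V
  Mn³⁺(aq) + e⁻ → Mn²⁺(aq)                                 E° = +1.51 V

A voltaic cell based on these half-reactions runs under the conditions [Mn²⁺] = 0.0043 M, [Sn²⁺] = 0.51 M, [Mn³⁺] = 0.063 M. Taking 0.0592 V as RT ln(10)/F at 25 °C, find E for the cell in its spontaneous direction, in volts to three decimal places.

+1.758 V

Mn³⁺/Mn²⁺ is the cathode (higher E°), Sn²⁺/Sn the anode: E°cell = +1.51 − (-0.17) = +1.68 V, n = 2.
Overall: 2 Mn³⁺(aq) + Sn(s) → 2 Mn²⁺(aq) + Sn²⁺(aq)
Q = [Mn²⁺]^2·[Sn²⁺] / ([Mn³⁺]^2); log Q = -2.624.
E = E° − (0.0592/n) log Q = +1.68 − (0.0592/2)(-2.624) = +1.758 V.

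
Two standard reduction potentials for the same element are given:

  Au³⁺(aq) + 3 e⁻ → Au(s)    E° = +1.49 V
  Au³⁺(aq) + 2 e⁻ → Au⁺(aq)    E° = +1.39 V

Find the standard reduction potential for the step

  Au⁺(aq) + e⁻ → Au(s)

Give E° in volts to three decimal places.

+1.690 V

Sequential free energies add, so n₃E°₃ = n₁E°₁ + n₂E°₂.
With n₃ = 3, and the known step contributing 2×(+1.39) V, the unknown satisfies 1·E° = 3×(+1.49) − 2×(+1.39) = +1.690.
E° = +1.690 / 1 = +1.690 V.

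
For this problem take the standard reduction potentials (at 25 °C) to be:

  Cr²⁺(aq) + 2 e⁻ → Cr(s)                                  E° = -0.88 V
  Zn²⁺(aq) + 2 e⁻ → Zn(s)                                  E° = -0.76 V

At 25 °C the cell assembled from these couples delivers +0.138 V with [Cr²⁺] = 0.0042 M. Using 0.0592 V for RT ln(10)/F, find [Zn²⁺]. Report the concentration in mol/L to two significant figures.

Zn²⁺/Zn is the cathode, Cr²⁺/Cr the anode: E°cell = +0.12 V, n = 2.
Overall reaction: Zn²⁺(aq) + Cr(s) → Zn(s) + Cr²⁺(aq); Q = [Cr²⁺]^1/[Zn²⁺]^1.
From E = E° − (0.0592/n) log Q: log Q = (E° − E)·n/0.0592 = (+0.12 − (+0.138))·2/0.0592 = -0.6081.
So 1·log[Zn²⁺] = 1·log(0.0042) − log Q = -2.3768 − (-0.6081) = -1.7687; [Zn²⁺] = 10^(-1.7687) ≈ 0.017 M.

0.017 M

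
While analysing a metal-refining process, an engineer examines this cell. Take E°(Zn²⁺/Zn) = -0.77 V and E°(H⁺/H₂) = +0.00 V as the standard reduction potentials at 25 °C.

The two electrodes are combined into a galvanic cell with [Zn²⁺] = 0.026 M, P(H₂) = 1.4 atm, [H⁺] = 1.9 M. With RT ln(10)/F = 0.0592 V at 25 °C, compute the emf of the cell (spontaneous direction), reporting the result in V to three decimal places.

H⁺/H₂ is the cathode (higher E°), Zn²⁺/Zn the anode: E°cell = +0.00 − (-0.77) = +0.77 V, n = 2.
Overall: 2 H⁺(aq) + Zn(s) → H₂(g) + Zn²⁺(aq)
Q = P(H₂)·[Zn²⁺] / ([H⁺]^2); log Q = -1.996.
E = E° − (0.0592/n) log Q = +0.77 − (0.0592/2)(-1.996) = +0.829 V.

+0.829 V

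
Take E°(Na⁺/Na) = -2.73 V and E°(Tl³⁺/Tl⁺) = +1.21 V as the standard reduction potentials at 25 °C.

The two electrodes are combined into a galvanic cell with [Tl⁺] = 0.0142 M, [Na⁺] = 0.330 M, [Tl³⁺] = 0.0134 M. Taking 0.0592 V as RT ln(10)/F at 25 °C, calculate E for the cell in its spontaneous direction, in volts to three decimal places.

Tl³⁺/Tl⁺ is the cathode (higher E°), Na⁺/Na the anode: E°cell = +1.21 − (-2.73) = +3.94 V, n = 2.
Overall: Tl³⁺(aq) + 2 Na(s) → Tl⁺(aq) + 2 Na⁺(aq)
Q = [Tl⁺]·[Na⁺]^2 / ([Tl³⁺]); log Q = -0.938.
E = E° − (0.0592/n) log Q = +3.94 − (0.0592/2)(-0.938) = +3.968 V.

+3.968 V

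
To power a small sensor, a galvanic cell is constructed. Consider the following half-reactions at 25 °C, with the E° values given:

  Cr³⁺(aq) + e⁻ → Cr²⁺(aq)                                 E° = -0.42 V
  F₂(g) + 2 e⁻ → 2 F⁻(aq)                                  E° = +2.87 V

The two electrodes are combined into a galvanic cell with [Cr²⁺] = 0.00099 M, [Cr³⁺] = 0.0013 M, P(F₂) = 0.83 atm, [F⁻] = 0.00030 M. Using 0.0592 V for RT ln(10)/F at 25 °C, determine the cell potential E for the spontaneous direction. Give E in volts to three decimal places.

+3.489 V

F₂/F⁻ is the cathode (higher E°), Cr³⁺/Cr²⁺ the anode: E°cell = +2.87 − (-0.42) = +3.29 V, n = 2.
Overall: F₂(g) + 2 Cr²⁺(aq) → 2 F⁻(aq) + 2 Cr³⁺(aq)
Q = [F⁻]^2·[Cr³⁺]^2 / (P(F₂)·[Cr²⁺]^2); log Q = -6.728.
E = E° − (0.0592/n) log Q = +3.29 − (0.0592/2)(-6.728) = +3.489 V.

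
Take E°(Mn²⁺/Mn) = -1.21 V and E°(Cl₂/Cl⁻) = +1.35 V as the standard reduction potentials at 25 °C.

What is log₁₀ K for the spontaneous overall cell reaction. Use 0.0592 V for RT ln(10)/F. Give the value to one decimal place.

Cathode: Cl₂/Cl⁻; anode: Mn²⁺/Mn. E°cell = +2.56 V, n = 2.
log K = nE°cell / 0.0592 = (2)(+2.56) / 0.0592 = 86.5.

86.5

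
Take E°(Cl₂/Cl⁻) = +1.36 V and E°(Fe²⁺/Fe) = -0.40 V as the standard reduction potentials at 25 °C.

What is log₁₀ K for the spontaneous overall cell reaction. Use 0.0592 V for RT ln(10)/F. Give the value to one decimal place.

59.5

Cathode: Cl₂/Cl⁻; anode: Fe²⁺/Fe. E°cell = +1.76 V, n = 2.
log K = nE°cell / 0.0592 = (2)(+1.76) / 0.0592 = 59.5.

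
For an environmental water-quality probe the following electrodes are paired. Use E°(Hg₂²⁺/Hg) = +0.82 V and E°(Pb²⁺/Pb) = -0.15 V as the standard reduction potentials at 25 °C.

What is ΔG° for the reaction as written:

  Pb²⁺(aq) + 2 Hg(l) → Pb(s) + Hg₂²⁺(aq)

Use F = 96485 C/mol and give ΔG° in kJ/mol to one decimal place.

As written, Pb²⁺/Pb is reduced (cathode) and Hg₂²⁺/Hg is oxidised (anode), so E°cell = (-0.15) − (+0.82) = -0.97 V.
Balancing electrons gives n = 2.
ΔG° = −nFE° = −(2)(96485)(-0.97) = 187,181 J = +187.2 kJ/mol.

+187.2 kJ/mol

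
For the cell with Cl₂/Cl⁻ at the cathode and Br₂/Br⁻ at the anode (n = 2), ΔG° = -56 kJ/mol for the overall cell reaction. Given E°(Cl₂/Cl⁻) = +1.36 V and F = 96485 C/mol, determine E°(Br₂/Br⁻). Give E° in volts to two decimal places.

E°cell = −ΔG°/(nF) = −(-56×10³)/((2)(96485)) = +0.290 V.
Since Cl₂/Cl⁻ is the cathode and Br₂/Br⁻ the anode, E°cell = E°(Cl₂/Cl⁻) − E°(Br₂/Br⁻).
So E°(Br₂/Br⁻) = E°(Cl₂/Cl⁻) − E°cell = (+1.36) − (+0.290) = +1.07 V.

+1.07 V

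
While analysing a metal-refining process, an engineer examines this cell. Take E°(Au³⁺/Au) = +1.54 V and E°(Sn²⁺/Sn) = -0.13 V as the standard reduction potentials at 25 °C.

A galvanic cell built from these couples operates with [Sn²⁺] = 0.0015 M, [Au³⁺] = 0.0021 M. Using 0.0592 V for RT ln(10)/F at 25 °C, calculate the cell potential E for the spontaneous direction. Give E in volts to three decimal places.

+1.701 V

Au³⁺/Au is the cathode (higher E°), Sn²⁺/Sn the anode: E°cell = +1.54 − (-0.13) = +1.67 V, n = 6.
Overall: 2 Au³⁺(aq) + 3 Sn(s) → 2 Au(s) + 3 Sn²⁺(aq)
Q = [Sn²⁺]^3 / ([Au³⁺]^2); log Q = -3.116.
E = E° − (0.0592/n) log Q = +1.67 − (0.0592/6)(-3.116) = +1.701 V.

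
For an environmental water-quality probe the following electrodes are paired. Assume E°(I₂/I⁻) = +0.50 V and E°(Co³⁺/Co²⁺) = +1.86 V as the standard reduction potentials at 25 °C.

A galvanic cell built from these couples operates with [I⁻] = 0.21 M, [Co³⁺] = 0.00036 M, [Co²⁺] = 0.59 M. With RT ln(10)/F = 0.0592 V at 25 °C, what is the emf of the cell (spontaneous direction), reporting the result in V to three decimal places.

Co³⁺/Co²⁺ is the cathode (higher E°), I₂/I⁻ the anode: E°cell = +1.86 − (+0.50) = +1.36 V, n = 2.
Overall: 2 Co³⁺(aq) + 2 I⁻(aq) → 2 Co²⁺(aq) + I₂(s)
Q = [Co²⁺]^2 / ([Co³⁺]^2·[I⁻]^2); log Q = 7.785.
E = E° − (0.0592/n) log Q = +1.36 − (0.0592/2)(7.785) = +1.130 V.

+1.130 V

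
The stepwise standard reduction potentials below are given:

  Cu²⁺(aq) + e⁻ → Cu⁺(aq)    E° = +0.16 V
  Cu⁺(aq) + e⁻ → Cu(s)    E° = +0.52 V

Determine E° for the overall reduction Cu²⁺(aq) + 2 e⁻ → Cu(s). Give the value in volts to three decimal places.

+0.340 V

Standard free energies of sequential steps add: ΔG°₃ = ΔG°₁ + ΔG°₂, so n₃E°₃ = n₁E°₁ + n₂E°₂.
E°₃ = (1×+0.16 + 1×+0.52) / 2 = (+0.680) / 2 = +0.340 V.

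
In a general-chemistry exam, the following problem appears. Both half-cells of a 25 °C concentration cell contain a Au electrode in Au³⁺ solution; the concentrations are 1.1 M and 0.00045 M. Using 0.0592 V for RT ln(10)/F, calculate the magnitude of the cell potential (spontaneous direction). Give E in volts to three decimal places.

+0.067 V

For a concentration cell E°cell = 0. The 1.1 M side is the cathode (reduction is favoured where [Au³⁺] is higher).
With n = 3, E = −(0.0592/3) log([Au³⁺]ₐₙ/[Au³⁺]꜀ₐₜ) = −(0.0592/3) log(0.00045/1.1) = −(0.0592/3)(-3.388) = +0.067 V.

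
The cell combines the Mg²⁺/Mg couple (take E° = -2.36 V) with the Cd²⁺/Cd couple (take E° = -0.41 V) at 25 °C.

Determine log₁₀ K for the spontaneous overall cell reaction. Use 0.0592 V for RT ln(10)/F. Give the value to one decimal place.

65.9

Cathode: Cd²⁺/Cd; anode: Mg²⁺/Mg. E°cell = +1.95 V, n = 2.
log K = nE°cell / 0.0592 = (2)(+1.95) / 0.0592 = 65.9.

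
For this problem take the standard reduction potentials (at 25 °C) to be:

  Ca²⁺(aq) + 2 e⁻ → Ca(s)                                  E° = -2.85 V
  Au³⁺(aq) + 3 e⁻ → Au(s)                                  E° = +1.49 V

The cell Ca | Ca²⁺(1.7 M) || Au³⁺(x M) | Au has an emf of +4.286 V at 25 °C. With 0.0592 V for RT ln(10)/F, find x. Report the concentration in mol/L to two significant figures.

Au³⁺/Au is the cathode, Ca²⁺/Ca the anode: E°cell = +4.34 V, n = 6.
Overall reaction: 2 Au³⁺(aq) + 3 Ca(s) → 2 Au(s) + 3 Ca²⁺(aq); Q = [Ca²⁺]^3/[Au³⁺]^2.
From E = E° − (0.0592/n) log Q: log Q = (E° − E)·n/0.0592 = (+4.34 − (+4.286))·6/0.0592 = 5.4730.
So 2·log[Au³⁺] = 3·log(1.7) − log Q = 0.6913 − (5.4730) = -4.7817; log[Au³⁺] = -4.7817 / 2 = -2.3908; [Au³⁺] = 10^(-2.3908) ≈ 0.0041 M.

0.0041 M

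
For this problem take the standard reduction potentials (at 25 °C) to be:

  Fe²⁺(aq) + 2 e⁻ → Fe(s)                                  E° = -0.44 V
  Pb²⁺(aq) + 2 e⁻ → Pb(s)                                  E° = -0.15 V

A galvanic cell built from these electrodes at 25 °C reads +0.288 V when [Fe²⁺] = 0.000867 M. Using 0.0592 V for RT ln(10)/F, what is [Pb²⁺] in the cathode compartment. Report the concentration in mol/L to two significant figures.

0.00074 M

Pb²⁺/Pb is the cathode, Fe²⁺/Fe the anode: E°cell = +0.29 V, n = 2.
Overall reaction: Pb²⁺(aq) + Fe(s) → Pb(s) + Fe²⁺(aq); Q = [Fe²⁺]^1/[Pb²⁺]^1.
From E = E° − (0.0592/n) log Q: log Q = (E° − E)·n/0.0592 = (+0.29 − (+0.288))·2/0.0592 = 0.0676.
So 1·log[Pb²⁺] = 1·log(0.000867) − log Q = -3.0620 − (0.0676) = -3.1296; [Pb²⁺] = 10^(-3.1296) ≈ 0.00074 M.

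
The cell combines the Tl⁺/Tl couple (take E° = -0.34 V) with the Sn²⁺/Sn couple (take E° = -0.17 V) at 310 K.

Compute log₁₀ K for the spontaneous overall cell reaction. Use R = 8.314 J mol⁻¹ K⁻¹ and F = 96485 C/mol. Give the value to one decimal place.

Cathode: Sn²⁺/Sn; anode: Tl⁺/Tl. E°cell = (-0.17) − (-0.34) = +0.17 V, with n = 2.
ΔG° = −nFE° = −RT ln K, so ln K = nFE°/(RT) = (2)(96485)(+0.17) / ((8.314)(310)) = 12.728.
log₁₀ K = 12.728 / ln 10 = 5.5.

5.5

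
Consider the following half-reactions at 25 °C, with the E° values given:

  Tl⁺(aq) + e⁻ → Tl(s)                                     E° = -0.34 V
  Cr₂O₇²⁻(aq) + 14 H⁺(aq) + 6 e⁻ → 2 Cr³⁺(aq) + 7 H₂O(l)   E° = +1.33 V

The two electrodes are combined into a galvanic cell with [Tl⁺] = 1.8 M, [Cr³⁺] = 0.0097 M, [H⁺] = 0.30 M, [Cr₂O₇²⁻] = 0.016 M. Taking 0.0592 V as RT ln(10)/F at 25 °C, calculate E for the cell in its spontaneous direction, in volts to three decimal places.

+1.605 V

Cr₂O₇²⁻/Cr³⁺ is the cathode (higher E°), Tl⁺/Tl the anode: E°cell = +1.33 − (-0.34) = +1.67 V, n = 6.
Overall: Cr₂O₇²⁻(aq) + 14 H⁺(aq) + 6 Tl(s) → 2 Cr³⁺(aq) + 7 H₂O(l) + 6 Tl⁺(aq)
Q = [Cr³⁺]^2·[Tl⁺]^6 / ([Cr₂O₇²⁻]·[H⁺]^14); log Q = 6.621.
E = E° − (0.0592/n) log Q = +1.67 − (0.0592/6)(6.621) = +1.605 V.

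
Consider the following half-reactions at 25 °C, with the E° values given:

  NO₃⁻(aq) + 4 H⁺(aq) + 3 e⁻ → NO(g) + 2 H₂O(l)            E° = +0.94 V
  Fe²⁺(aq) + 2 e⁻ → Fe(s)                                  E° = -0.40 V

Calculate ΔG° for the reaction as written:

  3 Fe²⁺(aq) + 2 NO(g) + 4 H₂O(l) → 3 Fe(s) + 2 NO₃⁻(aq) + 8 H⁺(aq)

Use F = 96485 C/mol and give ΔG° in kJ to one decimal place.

+775.7 kJ

As written, Fe²⁺/Fe is reduced (cathode) and NO₃⁻/NO is oxidised (anode), so E°cell = (-0.40) − (+0.94) = -1.34 V.
Balancing electrons gives n = 6.
ΔG° = −nFE° = −(6)(96485)(-1.34) = 775,739 J = +775.7 kJ.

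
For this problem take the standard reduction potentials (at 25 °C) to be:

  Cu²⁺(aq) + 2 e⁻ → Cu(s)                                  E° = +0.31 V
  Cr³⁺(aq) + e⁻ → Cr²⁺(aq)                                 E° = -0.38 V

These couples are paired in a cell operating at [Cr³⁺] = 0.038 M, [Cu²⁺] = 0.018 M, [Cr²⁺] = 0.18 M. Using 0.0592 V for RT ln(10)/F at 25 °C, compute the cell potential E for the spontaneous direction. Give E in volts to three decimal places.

Cu²⁺/Cu is the cathode (higher E°), Cr³⁺/Cr²⁺ the anode: E°cell = +0.31 − (-0.38) = +0.69 V, n = 2.
Overall: Cu²⁺(aq) + 2 Cr²⁺(aq) → Cu(s) + 2 Cr³⁺(aq)
Q = [Cr³⁺]^2 / ([Cu²⁺]·[Cr²⁺]^2); log Q = 0.394.
E = E° − (0.0592/n) log Q = +0.69 − (0.0592/2)(0.394) = +0.678 V.

+0.678 V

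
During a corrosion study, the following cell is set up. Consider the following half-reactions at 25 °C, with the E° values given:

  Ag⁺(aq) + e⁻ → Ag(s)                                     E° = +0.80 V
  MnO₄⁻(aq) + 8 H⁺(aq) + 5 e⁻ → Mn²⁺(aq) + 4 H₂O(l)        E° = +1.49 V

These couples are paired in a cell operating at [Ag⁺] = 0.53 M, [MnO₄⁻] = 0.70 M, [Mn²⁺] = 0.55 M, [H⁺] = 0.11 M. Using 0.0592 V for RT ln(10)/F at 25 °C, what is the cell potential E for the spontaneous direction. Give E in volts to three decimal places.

MnO₄⁻/Mn²⁺ is the cathode (higher E°), Ag⁺/Ag the anode: E°cell = +1.49 − (+0.80) = +0.69 V, n = 5.
Overall: MnO₄⁻(aq) + 8 H⁺(aq) + 5 Ag(s) → Mn²⁺(aq) + 4 H₂O(l) + 5 Ag⁺(aq)
Q = [Mn²⁺]·[Ag⁺]^5 / ([MnO₄⁻]·[H⁺]^8); log Q = 6.186.
E = E° − (0.0592/n) log Q = +0.69 − (0.0592/5)(6.186) = +0.617 V.

+0.617 V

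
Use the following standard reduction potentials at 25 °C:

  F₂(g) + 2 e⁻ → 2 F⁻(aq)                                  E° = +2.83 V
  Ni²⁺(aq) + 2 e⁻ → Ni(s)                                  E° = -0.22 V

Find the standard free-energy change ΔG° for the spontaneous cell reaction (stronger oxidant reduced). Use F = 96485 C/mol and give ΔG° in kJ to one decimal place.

-588.6 kJ

F₂/F⁻ (E° = +2.83 V) is the cathode; Ni²⁺/Ni (E° = -0.22 V) is the anode, so E°cell = +3.05 V.
Balancing electrons gives n = 2 (lcm of 2 and 2).
ΔG° = −nFE° = −(2)(96485)(+3.05) = -588,558 J = -588.6 kJ.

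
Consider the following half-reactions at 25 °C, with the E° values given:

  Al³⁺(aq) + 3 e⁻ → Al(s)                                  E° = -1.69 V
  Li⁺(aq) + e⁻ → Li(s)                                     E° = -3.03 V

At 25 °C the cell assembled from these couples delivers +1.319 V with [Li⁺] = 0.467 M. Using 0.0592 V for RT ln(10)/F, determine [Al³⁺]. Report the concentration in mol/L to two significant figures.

0.0088 M

Al³⁺/Al is the cathode, Li⁺/Li the anode: E°cell = +1.34 V, n = 3.
Overall reaction: Al³⁺(aq) + 3 Li(s) → Al(s) + 3 Li⁺(aq); Q = [Li⁺]^3/[Al³⁺]^1.
From E = E° − (0.0592/n) log Q: log Q = (E° − E)·n/0.0592 = (+1.34 − (+1.319))·3/0.0592 = 1.0642.
So 1·log[Al³⁺] = 3·log(0.467) − log Q = -0.9920 − (1.0642) = -2.0562; [Al³⁺] = 10^(-2.0562) ≈ 0.0088 M.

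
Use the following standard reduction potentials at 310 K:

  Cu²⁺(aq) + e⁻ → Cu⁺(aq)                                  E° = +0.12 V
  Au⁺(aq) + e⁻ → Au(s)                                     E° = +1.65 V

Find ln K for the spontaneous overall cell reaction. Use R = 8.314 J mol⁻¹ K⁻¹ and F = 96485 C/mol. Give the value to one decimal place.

Cathode: Au⁺/Au; anode: Cu²⁺/Cu⁺. E°cell = (+1.65) − (+0.12) = +1.53 V, with n = 1.
ΔG° = −nFE° = −RT ln K, so ln K = nFE°/(RT) = (1)(96485)(+1.53) / ((8.314)(310)) = 57.277.

57.3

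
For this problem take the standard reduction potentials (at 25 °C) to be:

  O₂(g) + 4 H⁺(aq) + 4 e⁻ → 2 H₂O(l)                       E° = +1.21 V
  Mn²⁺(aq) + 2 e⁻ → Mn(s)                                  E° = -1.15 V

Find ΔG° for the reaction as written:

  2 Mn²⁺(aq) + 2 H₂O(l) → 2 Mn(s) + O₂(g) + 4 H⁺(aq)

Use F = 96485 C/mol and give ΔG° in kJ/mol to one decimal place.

+910.8 kJ/mol

As written, Mn²⁺/Mn is reduced (cathode) and O₂/H₂O is oxidised (anode), so E°cell = (-1.15) − (+1.21) = -2.36 V.
Balancing electrons gives n = 4.
ΔG° = −nFE° = −(4)(96485)(-2.36) = 910,818 J = +910.8 kJ/mol.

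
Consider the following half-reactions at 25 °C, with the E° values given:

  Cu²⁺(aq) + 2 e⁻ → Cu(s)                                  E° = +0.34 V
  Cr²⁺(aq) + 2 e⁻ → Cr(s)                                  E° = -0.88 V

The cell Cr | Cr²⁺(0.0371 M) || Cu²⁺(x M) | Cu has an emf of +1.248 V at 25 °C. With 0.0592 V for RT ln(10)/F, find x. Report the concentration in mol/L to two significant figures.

Cu²⁺/Cu is the cathode, Cr²⁺/Cr the anode: E°cell = +1.22 V, n = 2.
Overall reaction: Cu²⁺(aq) + Cr(s) → Cu(s) + Cr²⁺(aq); Q = [Cr²⁺]^1/[Cu²⁺]^1.
From E = E° − (0.0592/n) log Q: log Q = (E° − E)·n/0.0592 = (+1.22 − (+1.248))·2/0.0592 = -0.9459.
So 1·log[Cu²⁺] = 1·log(0.0371) − log Q = -1.4306 − (-0.9459) = -0.4847; [Cu²⁺] = 10^(-0.4847) ≈ 0.33 M.

0.33 M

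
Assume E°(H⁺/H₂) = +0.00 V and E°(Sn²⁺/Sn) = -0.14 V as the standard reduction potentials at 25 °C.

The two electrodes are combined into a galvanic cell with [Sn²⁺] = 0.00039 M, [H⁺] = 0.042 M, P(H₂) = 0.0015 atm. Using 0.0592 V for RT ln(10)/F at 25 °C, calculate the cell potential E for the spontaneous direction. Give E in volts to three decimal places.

H⁺/H₂ is the cathode (higher E°), Sn²⁺/Sn the anode: E°cell = +0.00 − (-0.14) = +0.14 V, n = 2.
Overall: 2 H⁺(aq) + Sn(s) → H₂(g) + Sn²⁺(aq)
Q = P(H₂)·[Sn²⁺] / ([H⁺]^2); log Q = -3.479.
E = E° − (0.0592/n) log Q = +0.14 − (0.0592/2)(-3.479) = +0.243 V.

+0.243 V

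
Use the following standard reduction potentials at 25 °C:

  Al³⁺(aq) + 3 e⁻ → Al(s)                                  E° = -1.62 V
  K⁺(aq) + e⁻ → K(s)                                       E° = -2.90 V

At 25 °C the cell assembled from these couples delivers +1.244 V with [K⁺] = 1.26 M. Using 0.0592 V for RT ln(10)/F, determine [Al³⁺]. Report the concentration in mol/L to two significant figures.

Al³⁺/Al is the cathode, K⁺/K the anode: E°cell = +1.28 V, n = 3.
Overall reaction: Al³⁺(aq) + 3 K(s) → Al(s) + 3 K⁺(aq); Q = [K⁺]^3/[Al³⁺]^1.
From E = E° − (0.0592/n) log Q: log Q = (E° − E)·n/0.0592 = (+1.28 − (+1.244))·3/0.0592 = 1.8243.
So 1·log[Al³⁺] = 3·log(1.26) − log Q = 0.3011 − (1.8243) = -1.5232; [Al³⁺] = 10^(-1.5232) ≈ 0.030 M.

0.030 M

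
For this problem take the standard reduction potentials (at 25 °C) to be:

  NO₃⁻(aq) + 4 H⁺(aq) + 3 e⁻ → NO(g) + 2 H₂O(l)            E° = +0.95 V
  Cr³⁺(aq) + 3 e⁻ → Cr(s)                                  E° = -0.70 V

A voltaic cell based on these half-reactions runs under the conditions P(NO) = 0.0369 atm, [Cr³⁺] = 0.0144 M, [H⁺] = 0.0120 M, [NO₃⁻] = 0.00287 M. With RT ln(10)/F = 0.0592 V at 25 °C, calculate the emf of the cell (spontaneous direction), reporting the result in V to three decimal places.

+1.513 V

NO₃⁻/NO is the cathode (higher E°), Cr³⁺/Cr the anode: E°cell = +0.95 − (-0.70) = +1.65 V, n = 3.
Overall: NO₃⁻(aq) + 4 H⁺(aq) + Cr(s) → NO(g) + 2 H₂O(l) + Cr³⁺(aq)
Q = P(NO)·[Cr³⁺] / ([NO₃⁻]·[H⁺]^4); log Q = 6.951.
E = E° − (0.0592/n) log Q = +1.65 − (0.0592/3)(6.951) = +1.513 V.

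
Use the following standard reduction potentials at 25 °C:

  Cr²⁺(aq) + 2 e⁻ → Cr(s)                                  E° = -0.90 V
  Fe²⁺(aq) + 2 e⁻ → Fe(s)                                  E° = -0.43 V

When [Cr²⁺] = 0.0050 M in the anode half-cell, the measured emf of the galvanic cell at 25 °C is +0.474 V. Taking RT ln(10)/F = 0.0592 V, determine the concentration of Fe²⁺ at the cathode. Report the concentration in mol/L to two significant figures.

0.0068 M

Fe²⁺/Fe is the cathode, Cr²⁺/Cr the anode: E°cell = +0.47 V, n = 2.
Overall reaction: Fe²⁺(aq) + Cr(s) → Fe(s) + Cr²⁺(aq); Q = [Cr²⁺]^1/[Fe²⁺]^1.
From E = E° − (0.0592/n) log Q: log Q = (E° − E)·n/0.0592 = (+0.47 − (+0.474))·2/0.0592 = -0.1351.
So 1·log[Fe²⁺] = 1·log(0.005) − log Q = -2.3010 − (-0.1351) = -2.1659; [Fe²⁺] = 10^(-2.1659) ≈ 0.0068 M.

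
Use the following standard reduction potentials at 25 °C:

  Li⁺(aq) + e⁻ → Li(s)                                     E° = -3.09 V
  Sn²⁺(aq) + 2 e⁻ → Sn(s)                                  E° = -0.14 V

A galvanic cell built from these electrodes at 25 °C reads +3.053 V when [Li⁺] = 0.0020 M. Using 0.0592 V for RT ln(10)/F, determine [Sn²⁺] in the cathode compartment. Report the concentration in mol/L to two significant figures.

0.012 M

Sn²⁺/Sn is the cathode, Li⁺/Li the anode: E°cell = +2.95 V, n = 2.
Overall reaction: Sn²⁺(aq) + 2 Li(s) → Sn(s) + 2 Li⁺(aq); Q = [Li⁺]^2/[Sn²⁺]^1.
From E = E° − (0.0592/n) log Q: log Q = (E° − E)·n/0.0592 = (+2.95 − (+3.053))·2/0.0592 = -3.4797.
So 1·log[Sn²⁺] = 2·log(0.002) − log Q = -5.3979 − (-3.4797) = -1.9182; [Sn²⁺] = 10^(-1.9182) ≈ 0.012 M.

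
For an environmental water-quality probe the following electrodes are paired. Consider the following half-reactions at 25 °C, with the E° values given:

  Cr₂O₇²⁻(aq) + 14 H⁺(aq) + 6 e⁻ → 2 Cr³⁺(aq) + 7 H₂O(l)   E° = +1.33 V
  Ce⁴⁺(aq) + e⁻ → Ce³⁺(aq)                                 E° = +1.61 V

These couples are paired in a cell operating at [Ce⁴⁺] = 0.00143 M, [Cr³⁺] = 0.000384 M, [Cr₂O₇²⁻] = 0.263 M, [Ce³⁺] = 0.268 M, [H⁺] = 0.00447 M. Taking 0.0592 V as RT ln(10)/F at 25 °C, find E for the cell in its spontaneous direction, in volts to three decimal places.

+0.408 V

Ce⁴⁺/Ce³⁺ is the cathode (higher E°), Cr₂O₇²⁻/Cr³⁺ the anode: E°cell = +1.61 − (+1.33) = +0.28 V, n = 6.
Overall: 6 Ce⁴⁺(aq) + 2 Cr³⁺(aq) + 7 H₂O(l) → 6 Ce³⁺(aq) + Cr₂O₇²⁻(aq) + 14 H⁺(aq)
Q = [Ce³⁺]^6·[Cr₂O₇²⁻]·[H⁺]^14 / ([Ce⁴⁺]^6·[Cr³⁺]^2); log Q = -13.008.
E = E° − (0.0592/n) log Q = +0.28 − (0.0592/6)(-13.008) = +0.408 V.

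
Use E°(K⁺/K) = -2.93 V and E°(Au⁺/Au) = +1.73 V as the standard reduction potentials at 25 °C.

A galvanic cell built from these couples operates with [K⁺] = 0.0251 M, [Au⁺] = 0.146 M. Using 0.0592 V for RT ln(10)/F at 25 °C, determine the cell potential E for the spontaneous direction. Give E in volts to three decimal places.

Au⁺/Au is the cathode (higher E°), K⁺/K the anode: E°cell = +1.73 − (-2.93) = +4.66 V, n = 1.
Overall: Au⁺(aq) + K(s) → Au(s) + K⁺(aq)
Q = [K⁺] / ([Au⁺]); log Q = -0.765.
E = E° − (0.0592/n) log Q = +4.66 − (0.0592/1)(-0.765) = +4.705 V.

+4.705 V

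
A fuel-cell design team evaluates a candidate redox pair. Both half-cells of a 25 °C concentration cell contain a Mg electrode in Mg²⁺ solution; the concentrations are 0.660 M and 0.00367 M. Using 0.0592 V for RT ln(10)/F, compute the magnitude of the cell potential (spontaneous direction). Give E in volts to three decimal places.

+0.067 V

For a concentration cell E°cell = 0. The 0.660 M side is the cathode (reduction is favoured where [Mg²⁺] is higher).
With n = 2, E = −(0.0592/2) log([Mg²⁺]ₐₙ/[Mg²⁺]꜀ₐₜ) = −(0.0592/2) log(0.00367/0.66) = −(0.0592/2)(-2.255) = +0.067 V.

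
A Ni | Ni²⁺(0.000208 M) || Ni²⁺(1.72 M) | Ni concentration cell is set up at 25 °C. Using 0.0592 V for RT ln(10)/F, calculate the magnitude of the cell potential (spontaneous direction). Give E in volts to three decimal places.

+0.116 V

For a concentration cell E°cell = 0. The 1.72 M side is the cathode (reduction is favoured where [Ni²⁺] is higher).
With n = 2, E = −(0.0592/2) log([Ni²⁺]ₐₙ/[Ni²⁺]꜀ₐₜ) = −(0.0592/2) log(0.000208/1.72) = −(0.0592/2)(-3.917) = +0.116 V.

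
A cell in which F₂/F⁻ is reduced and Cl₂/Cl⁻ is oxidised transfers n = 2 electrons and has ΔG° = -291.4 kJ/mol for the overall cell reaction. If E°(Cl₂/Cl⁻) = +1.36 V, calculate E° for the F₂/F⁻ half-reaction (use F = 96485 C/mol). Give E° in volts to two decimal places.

E°cell = −ΔG°/(nF) = −(-291.4×10³)/((2)(96485)) = +1.510 V.
Since F₂/F⁻ is the cathode and Cl₂/Cl⁻ the anode, E°cell = E°(F₂/F⁻) − E°(Cl₂/Cl⁻).
So E°(F₂/F⁻) = E°cell + E°(Cl₂/Cl⁻) = +1.510 + (+1.36) = +2.87 V.

+2.87 V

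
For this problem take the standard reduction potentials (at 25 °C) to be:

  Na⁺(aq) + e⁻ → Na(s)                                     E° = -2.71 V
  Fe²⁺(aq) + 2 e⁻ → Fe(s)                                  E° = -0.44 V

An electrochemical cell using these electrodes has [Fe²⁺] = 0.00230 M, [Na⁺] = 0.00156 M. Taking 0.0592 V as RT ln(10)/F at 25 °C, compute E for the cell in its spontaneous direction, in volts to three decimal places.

Fe²⁺/Fe is the cathode (higher E°), Na⁺/Na the anode: E°cell = -0.44 − (-2.71) = +2.27 V, n = 2.
Overall: Fe²⁺(aq) + 2 Na(s) → Fe(s) + 2 Na⁺(aq)
Q = [Na⁺]^2 / ([Fe²⁺]); log Q = -2.975.
E = E° − (0.0592/n) log Q = +2.27 − (0.0592/2)(-2.975) = +2.358 V.

+2.358 V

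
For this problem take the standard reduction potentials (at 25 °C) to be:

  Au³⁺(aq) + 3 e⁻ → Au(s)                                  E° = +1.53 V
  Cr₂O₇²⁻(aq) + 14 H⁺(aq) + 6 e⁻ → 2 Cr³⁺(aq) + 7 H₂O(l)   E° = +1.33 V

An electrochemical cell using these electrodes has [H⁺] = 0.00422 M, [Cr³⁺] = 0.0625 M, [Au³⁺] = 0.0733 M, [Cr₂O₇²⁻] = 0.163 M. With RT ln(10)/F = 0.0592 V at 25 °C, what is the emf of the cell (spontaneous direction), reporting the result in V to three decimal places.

+0.490 V

Au³⁺/Au is the cathode (higher E°), Cr₂O₇²⁻/Cr³⁺ the anode: E°cell = +1.53 − (+1.33) = +0.20 V, n = 6.
Overall: 2 Au³⁺(aq) + 2 Cr³⁺(aq) + 7 H₂O(l) → 2 Au(s) + Cr₂O₇²⁻(aq) + 14 H⁺(aq)
Q = [Cr₂O₇²⁻]·[H⁺]^14 / ([Au³⁺]^2·[Cr³⁺]^2); log Q = -29.355.
E = E° − (0.0592/n) log Q = +0.20 − (0.0592/6)(-29.355) = +0.490 V.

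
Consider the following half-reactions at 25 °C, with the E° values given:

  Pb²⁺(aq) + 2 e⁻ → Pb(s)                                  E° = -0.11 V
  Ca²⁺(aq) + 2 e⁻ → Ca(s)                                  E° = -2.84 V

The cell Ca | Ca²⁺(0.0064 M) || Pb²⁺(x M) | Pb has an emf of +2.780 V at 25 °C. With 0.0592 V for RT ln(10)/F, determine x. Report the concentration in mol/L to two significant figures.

0.31 M

Pb²⁺/Pb is the cathode, Ca²⁺/Ca the anode: E°cell = +2.73 V, n = 2.
Overall reaction: Pb²⁺(aq) + Ca(s) → Pb(s) + Ca²⁺(aq); Q = [Ca²⁺]^1/[Pb²⁺]^1.
From E = E° − (0.0592/n) log Q: log Q = (E° − E)·n/0.0592 = (+2.73 − (+2.780))·2/0.0592 = -1.6892.
So 1·log[Pb²⁺] = 1·log(0.0064) − log Q = -2.1938 − (-1.6892) = -0.5046; [Pb²⁺] = 10^(-0.5046) ≈ 0.31 M.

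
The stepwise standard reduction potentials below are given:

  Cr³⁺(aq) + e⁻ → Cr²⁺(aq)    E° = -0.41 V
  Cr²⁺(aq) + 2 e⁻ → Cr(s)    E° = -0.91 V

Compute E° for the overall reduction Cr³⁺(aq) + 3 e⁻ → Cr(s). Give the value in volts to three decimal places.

Standard free energies of sequential steps add: ΔG°₃ = ΔG°₁ + ΔG°₂, so n₃E°₃ = n₁E°₁ + n₂E°₂.
E°₃ = (1×-0.41 + 2×-0.91) / 3 = (-2.230) / 3 = -0.743 V.
Simply averaging or adding the two E° values would be wrong; the electron-weighted sum is required.

-0.743 V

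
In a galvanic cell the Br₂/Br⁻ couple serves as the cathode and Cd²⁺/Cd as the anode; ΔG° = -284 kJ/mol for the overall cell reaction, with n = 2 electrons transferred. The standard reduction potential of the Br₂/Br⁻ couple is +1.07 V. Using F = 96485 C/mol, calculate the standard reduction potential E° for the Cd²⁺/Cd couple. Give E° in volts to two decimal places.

-0.40 V

E°cell = −ΔG°/(nF) = −(-284×10³)/((2)(96485)) = +1.472 V.
Since Br₂/Br⁻ is the cathode and Cd²⁺/Cd the anode, E°cell = E°(Br₂/Br⁻) − E°(Cd²⁺/Cd).
So E°(Cd²⁺/Cd) = E°(Br₂/Br⁻) − E°cell = (+1.07) − (+1.472) = -0.40 V.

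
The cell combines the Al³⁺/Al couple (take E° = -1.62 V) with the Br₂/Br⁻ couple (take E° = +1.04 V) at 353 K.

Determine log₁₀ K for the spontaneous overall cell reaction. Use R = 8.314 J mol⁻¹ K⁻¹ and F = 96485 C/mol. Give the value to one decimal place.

Cathode: Br₂/Br⁻; anode: Al³⁺/Al. E°cell = (+1.04) − (-1.62) = +2.66 V, with n = 6.
ΔG° = −nFE° = −RT ln K, so ln K = nFE°/(RT) = (6)(96485)(+2.66) / ((8.314)(353)) = 524.696.
log₁₀ K = 524.696 / ln 10 = 227.9.

227.9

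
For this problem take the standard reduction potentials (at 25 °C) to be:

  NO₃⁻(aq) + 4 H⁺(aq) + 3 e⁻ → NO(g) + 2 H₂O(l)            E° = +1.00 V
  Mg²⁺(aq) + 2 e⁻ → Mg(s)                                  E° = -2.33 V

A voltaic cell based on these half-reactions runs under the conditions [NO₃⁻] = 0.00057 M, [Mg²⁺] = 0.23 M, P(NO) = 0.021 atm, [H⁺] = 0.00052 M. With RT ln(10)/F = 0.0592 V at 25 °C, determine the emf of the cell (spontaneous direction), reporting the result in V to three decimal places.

NO₃⁻/NO is the cathode (higher E°), Mg²⁺/Mg the anode: E°cell = +1.00 − (-2.33) = +3.33 V, n = 6.
Overall: 2 NO₃⁻(aq) + 8 H⁺(aq) + 3 Mg(s) → 2 NO(g) + 4 H₂O(l) + 3 Mg²⁺(aq)
Q = P(NO)^2·[Mg²⁺]^3 / ([NO₃⁻]^2·[H⁺]^8); log Q = 27.490.
E = E° − (0.0592/n) log Q = +3.33 − (0.0592/6)(27.490) = +3.059 V.

+3.059 V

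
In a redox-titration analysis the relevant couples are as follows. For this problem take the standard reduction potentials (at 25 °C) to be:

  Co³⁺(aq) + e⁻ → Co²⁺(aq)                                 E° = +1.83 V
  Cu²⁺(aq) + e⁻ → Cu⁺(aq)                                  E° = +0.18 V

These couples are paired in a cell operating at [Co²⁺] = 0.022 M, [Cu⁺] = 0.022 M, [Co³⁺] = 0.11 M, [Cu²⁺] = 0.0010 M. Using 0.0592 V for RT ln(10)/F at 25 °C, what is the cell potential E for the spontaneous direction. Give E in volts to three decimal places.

+1.771 V

Co³⁺/Co²⁺ is the cathode (higher E°), Cu²⁺/Cu⁺ the anode: E°cell = +1.83 − (+0.18) = +1.65 V, n = 1.
Overall: Co³⁺(aq) + Cu⁺(aq) → Co²⁺(aq) + Cu²⁺(aq)
Q = [Co²⁺]·[Cu²⁺] / ([Co³⁺]·[Cu⁺]); log Q = -2.041.
E = E° − (0.0592/n) log Q = +1.65 − (0.0592/1)(-2.041) = +1.771 V.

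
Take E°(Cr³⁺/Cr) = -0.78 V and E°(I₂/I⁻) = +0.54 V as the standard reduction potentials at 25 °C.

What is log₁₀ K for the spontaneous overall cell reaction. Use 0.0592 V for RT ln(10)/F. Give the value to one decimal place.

Cathode: I₂/I⁻; anode: Cr³⁺/Cr. E°cell = +1.32 V, n = 6.
log K = nE°cell / 0.0592 = (6)(+1.32) / 0.0592 = 133.8.

133.8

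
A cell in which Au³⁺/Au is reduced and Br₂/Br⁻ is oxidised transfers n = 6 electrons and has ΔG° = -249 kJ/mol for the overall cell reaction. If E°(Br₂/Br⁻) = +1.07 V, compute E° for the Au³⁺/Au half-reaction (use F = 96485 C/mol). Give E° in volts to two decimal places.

+1.50 V

E°cell = −ΔG°/(nF) = −(-249×10³)/((6)(96485)) = +0.430 V.
Since Au³⁺/Au is the cathode and Br₂/Br⁻ the anode, E°cell = E°(Au³⁺/Au) − E°(Br₂/Br⁻).
So E°(Au³⁺/Au) = E°cell + E°(Br₂/Br⁻) = +0.430 + (+1.07) = +1.50 V.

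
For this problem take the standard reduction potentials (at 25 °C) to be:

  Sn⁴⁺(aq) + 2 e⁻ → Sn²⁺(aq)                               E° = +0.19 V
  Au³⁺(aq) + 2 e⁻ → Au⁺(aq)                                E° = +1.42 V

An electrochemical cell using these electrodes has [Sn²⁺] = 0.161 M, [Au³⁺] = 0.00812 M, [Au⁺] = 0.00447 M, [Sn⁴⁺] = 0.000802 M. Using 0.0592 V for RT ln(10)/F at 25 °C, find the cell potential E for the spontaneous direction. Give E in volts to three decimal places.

Au³⁺/Au⁺ is the cathode (higher E°), Sn⁴⁺/Sn²⁺ the anode: E°cell = +1.42 − (+0.19) = +1.23 V, n = 2.
Overall: Au³⁺(aq) + Sn²⁺(aq) → Au⁺(aq) + Sn⁴⁺(aq)
Q = [Au⁺]·[Sn⁴⁺] / ([Au³⁺]·[Sn²⁺]); log Q = -2.562.
E = E° − (0.0592/n) log Q = +1.23 − (0.0592/2)(-2.562) = +1.306 V.

+1.306 V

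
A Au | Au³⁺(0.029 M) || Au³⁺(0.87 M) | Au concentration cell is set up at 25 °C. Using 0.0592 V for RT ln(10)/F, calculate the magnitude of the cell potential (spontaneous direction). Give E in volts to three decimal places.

For a concentration cell E°cell = 0. The 0.87 M side is the cathode (reduction is favoured where [Au³⁺] is higher).
With n = 3, E = −(0.0592/3) log([Au³⁺]ₐₙ/[Au³⁺]꜀ₐₜ) = −(0.0592/3) log(0.029/0.87) = −(0.0592/3)(-1.477) = +0.029 V.

+0.029 V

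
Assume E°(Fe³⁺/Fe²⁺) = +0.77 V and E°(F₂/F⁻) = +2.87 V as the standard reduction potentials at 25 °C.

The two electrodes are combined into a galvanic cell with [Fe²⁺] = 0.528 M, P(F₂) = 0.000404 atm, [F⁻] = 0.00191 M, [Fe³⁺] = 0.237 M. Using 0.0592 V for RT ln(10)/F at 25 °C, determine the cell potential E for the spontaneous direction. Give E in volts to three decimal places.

+2.181 V

F₂/F⁻ is the cathode (higher E°), Fe³⁺/Fe²⁺ the anode: E°cell = +2.87 − (+0.77) = +2.10 V, n = 2.
Overall: F₂(g) + 2 Fe²⁺(aq) → 2 F⁻(aq) + 2 Fe³⁺(aq)
Q = [F⁻]^2·[Fe³⁺]^2 / (P(F₂)·[Fe²⁺]^2); log Q = -2.740.
E = E° − (0.0592/n) log Q = +2.10 − (0.0592/2)(-2.740) = +2.181 V.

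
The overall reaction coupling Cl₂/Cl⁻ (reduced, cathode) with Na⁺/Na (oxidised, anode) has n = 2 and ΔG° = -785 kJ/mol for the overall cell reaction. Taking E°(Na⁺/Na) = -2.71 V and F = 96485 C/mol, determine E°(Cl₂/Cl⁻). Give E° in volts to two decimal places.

+1.36 V

E°cell = −ΔG°/(nF) = −(-785×10³)/((2)(96485)) = +4.068 V.
Since Cl₂/Cl⁻ is the cathode and Na⁺/Na the anode, E°cell = E°(Cl₂/Cl⁻) − E°(Na⁺/Na).
So E°(Cl₂/Cl⁻) = E°cell + E°(Na⁺/Na) = +4.068 + (-2.71) = +1.36 V.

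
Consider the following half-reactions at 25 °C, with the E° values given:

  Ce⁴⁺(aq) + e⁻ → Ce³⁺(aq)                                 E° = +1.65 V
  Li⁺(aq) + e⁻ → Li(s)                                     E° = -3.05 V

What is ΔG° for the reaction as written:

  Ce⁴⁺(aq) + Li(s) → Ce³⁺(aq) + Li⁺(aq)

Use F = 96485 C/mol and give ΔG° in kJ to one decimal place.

As written, Ce⁴⁺/Ce³⁺ is reduced (cathode) and Li⁺/Li is oxidised (anode), so E°cell = (+1.65) − (-3.05) = +4.70 V.
Balancing electrons gives n = 1.
ΔG° = −nFE° = −(1)(96485)(+4.70) = -453,480 J = -453.5 kJ.

-453.5 kJ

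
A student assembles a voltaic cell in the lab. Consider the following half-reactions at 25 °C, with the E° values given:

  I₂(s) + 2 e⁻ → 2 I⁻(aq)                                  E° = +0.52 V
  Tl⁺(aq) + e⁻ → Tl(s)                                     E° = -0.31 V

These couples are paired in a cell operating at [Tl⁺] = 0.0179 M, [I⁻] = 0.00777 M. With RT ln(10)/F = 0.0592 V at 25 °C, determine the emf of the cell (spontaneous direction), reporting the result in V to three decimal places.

+1.058 V

I₂/I⁻ is the cathode (higher E°), Tl⁺/Tl the anode: E°cell = +0.52 − (-0.31) = +0.83 V, n = 2.
Overall: I₂(s) + 2 Tl(s) → 2 I⁻(aq) + 2 Tl⁺(aq)
Q = [I⁻]^2·[Tl⁺]^2; log Q = -7.713.
E = E° − (0.0592/n) log Q = +0.83 − (0.0592/2)(-7.713) = +1.058 V.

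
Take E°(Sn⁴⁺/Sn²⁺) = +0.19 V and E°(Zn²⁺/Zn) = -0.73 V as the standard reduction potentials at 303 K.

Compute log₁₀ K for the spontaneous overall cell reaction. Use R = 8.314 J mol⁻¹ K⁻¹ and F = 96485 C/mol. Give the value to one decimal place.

30.6

Cathode: Sn⁴⁺/Sn²⁺; anode: Zn²⁺/Zn. E°cell = (+0.19) − (-0.73) = +0.92 V, with n = 2.
ΔG° = −nFE° = −RT ln K, so ln K = nFE°/(RT) = (2)(96485)(+0.92) / ((8.314)(303)) = 70.473.
log₁₀ K = 70.473 / ln 10 = 30.6.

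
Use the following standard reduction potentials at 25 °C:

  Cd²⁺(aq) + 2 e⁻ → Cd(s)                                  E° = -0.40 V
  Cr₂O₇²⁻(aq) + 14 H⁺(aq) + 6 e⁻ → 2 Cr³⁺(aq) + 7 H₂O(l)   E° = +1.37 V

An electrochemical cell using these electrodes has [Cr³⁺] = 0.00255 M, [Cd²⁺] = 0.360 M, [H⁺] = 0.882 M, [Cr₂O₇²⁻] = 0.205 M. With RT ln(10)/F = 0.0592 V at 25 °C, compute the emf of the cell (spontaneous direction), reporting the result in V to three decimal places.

Cr₂O₇²⁻/Cr³⁺ is the cathode (higher E°), Cd²⁺/Cd the anode: E°cell = +1.37 − (-0.40) = +1.77 V, n = 6.
Overall: Cr₂O₇²⁻(aq) + 14 H⁺(aq) + 3 Cd(s) → 2 Cr³⁺(aq) + 7 H₂O(l) + 3 Cd²⁺(aq)
Q = [Cr³⁺]^2·[Cd²⁺]^3 / ([Cr₂O₇²⁻]·[H⁺]^14); log Q = -5.066.
E = E° − (0.0592/n) log Q = +1.77 − (0.0592/6)(-5.066) = +1.820 V.

+1.820 V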